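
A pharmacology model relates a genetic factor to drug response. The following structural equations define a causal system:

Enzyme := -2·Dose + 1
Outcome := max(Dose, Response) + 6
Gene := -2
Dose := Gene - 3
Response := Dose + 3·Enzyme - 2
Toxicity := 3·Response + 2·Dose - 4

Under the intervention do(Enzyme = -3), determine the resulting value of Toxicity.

-62

do(Enzyme=-3) replaces the equation Enzyme := -2·Dose + 1 with the constant Enzyme = -3.
Dose = Gene - 3  [with Gene=-2]  = -5
Response = Dose + 3·Enzyme - 2  [with Dose=-5, Enzyme=-3]  = -16
Toxicity = 3·Response + 2·Dose - 4  [with Response=-16, Dose=-5]  = -62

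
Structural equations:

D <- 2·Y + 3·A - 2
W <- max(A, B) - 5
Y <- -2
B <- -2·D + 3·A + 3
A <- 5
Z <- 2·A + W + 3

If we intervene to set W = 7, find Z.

The intervention breaks the incoming arrows to W: W <- max(A, B) - 5 no longer applies, and W = 7.
Z = 2·A + W + 3  [with A=5, W=7]  = 20

20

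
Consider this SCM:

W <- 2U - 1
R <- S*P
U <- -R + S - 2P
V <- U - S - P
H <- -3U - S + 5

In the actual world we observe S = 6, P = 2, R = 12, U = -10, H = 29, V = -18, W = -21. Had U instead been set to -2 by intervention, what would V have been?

-10

Under do(U=-2), the mechanism U <- -R + S - 2P is discarded; U is fixed at -2.
V = U - S - P  [with U=-2, S=6, P=2]  = -10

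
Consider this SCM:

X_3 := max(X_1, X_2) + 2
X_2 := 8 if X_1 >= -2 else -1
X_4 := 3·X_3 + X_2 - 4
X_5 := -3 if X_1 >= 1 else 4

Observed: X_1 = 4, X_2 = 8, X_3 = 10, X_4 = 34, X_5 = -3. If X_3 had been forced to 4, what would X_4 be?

16

The intervention breaks the incoming arrows to X_3: X_3 := max(X_1, X_2) + 2 no longer applies, and X_3 = 4.
X_2 = 8 if X_1 >= -2 else -1  [with X_1=4]  = 8
X_4 = 3·X_3 + X_2 - 4  [with X_3=4, X_2=8]  = 16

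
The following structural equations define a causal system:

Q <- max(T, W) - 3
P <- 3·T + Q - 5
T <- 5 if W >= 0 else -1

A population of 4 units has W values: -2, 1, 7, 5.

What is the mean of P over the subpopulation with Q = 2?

12

Conditioning on Q=2 selects the 2 unit(s) with W ∈ {1, 5}. Their P values: 12, 12. Mean = 12.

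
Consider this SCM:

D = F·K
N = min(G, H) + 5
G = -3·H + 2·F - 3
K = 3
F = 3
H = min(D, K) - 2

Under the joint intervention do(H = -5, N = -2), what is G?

18

Setting H = -5, N = -2 by intervention discards those variables' equations.
G = -3·H + 2·F - 3  [with H=-5, F=3]  = 18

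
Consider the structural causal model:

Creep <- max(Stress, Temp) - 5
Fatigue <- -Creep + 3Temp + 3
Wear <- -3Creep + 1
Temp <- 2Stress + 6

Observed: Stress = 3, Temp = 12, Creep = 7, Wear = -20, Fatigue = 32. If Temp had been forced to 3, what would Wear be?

Under do(Temp=3), the mechanism Temp <- 2Stress + 6 is discarded; Temp is fixed at 3.
Creep = max(Stress, Temp) - 5  [with Stress=3, Temp=3]  = -2
Wear = -3Creep + 1  [with Creep=-2]  = 7

7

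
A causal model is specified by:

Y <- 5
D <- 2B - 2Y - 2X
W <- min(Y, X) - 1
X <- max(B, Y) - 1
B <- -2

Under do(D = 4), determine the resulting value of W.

3

Intervening sets D = 4 and removes its equation (D <- 2B - 2Y - 2X).
No directed path runs from D to W, so W keeps its natural value.
X = max(B, Y) - 1  [with B=-2, Y=5]  = 4
W = min(Y, X) - 1  [with Y=5, X=4]  = 3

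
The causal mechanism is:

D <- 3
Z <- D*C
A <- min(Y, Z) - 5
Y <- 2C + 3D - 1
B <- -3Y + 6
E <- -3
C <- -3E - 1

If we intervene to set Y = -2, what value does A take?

The intervention breaks the incoming arrows to Y: Y <- 2C + 3D - 1 no longer applies, and Y = -2.
C = -3E - 1  [with E=-3]  = 8
Z = D*C  [with D=3, C=8]  = 24
A = min(Y, Z) - 5  [with Y=-2, Z=24]  = -7

-7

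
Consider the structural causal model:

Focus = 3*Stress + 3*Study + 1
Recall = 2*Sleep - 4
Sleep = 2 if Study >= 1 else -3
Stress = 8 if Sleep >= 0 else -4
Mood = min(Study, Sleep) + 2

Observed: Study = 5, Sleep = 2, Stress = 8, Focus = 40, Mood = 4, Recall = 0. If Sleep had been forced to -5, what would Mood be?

-3

do(Sleep=-5) replaces the equation Sleep = 2 if Study >= 1 else -3 with the constant Sleep = -5.
Mood = min(Study, Sleep) + 2  [with Study=5, Sleep=-5]  = -3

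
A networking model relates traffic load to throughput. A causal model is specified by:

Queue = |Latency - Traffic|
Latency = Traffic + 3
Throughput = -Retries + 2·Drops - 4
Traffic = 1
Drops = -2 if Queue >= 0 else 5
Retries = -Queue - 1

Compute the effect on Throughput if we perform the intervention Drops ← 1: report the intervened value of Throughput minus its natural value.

Under do(Drops=1), the mechanism Drops = -2 if Queue >= 0 else 5 is discarded; Drops is fixed at 1.
Latency = Traffic + 3  [with Traffic=1]  = 4
Queue = |Latency - Traffic|  [with Latency=4, Traffic=1]  = 3
Retries = -Queue - 1  [with Queue=3]  = -4
Throughput = -Retries + 2·Drops - 4  [with Retries=-4, Drops=1]  = 2
Without intervention: Latency = Traffic + 3  [with Traffic=1]  = 4; Queue = |Latency - Traffic|  [with Latency=4, Traffic=1]  = 3; Drops = -2 if Queue >= 0 else 5  [with Queue=3]  = -2; Retries = -Queue - 1  [with Queue=3]  = -4; Throughput = -Retries + 2·Drops - 4  [with Retries=-4, Drops=-2]  = -4.
Change = 2 − (-4) = 6.

6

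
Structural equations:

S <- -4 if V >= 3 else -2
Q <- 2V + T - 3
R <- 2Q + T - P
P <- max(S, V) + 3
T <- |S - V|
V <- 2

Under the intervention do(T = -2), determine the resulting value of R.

-9

Under do(T=-2), the mechanism T <- |S - V| is discarded; T is fixed at -2.
S = -4 if V >= 3 else -2  [with V=2]  = -2
P = max(S, V) + 3  [with S=-2, V=2]  = 5
Q = 2V + T - 3  [with V=2, T=-2]  = -1
R = 2Q + T - P  [with Q=-1, T=-2, P=5]  = -9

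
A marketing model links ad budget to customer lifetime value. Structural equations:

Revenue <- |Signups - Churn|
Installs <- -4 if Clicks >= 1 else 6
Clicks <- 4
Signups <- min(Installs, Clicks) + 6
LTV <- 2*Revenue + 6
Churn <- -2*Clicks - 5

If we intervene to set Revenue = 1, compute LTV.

8

The intervention breaks the incoming arrows to Revenue: Revenue <- |Signups - Churn| no longer applies, and Revenue = 1.
LTV = 2*Revenue + 6  [with Revenue=1]  = 8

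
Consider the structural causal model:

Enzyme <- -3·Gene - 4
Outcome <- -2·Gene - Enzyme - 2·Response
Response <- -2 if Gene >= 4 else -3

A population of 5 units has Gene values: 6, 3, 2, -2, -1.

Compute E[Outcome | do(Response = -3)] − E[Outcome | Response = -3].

1.1

do(Response=-3) breaks Response's dependence on Gene. With Response=-3 fixed, Outcome across the units is 16, 13, 12, 8, 9, mean 11.6.
Observing Response=-3 restricts to units where Response's equation naturally yields -3: Gene ∈ {3, 2, -2, -1}. In that subpopulation Outcome = 13, 12, 8, 9, mean 10.5.
Difference = 11.6 − 10.5 = 1.1.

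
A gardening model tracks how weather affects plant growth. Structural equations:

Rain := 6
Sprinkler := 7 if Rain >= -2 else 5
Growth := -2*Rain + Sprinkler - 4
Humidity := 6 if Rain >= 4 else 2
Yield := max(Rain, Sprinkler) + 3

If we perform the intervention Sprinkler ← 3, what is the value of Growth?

The intervention breaks the incoming arrows to Sprinkler: Sprinkler := 7 if Rain >= -2 else 5 no longer applies, and Sprinkler = 3.
Growth = -2*Rain + Sprinkler - 4  [with Rain=6, Sprinkler=3]  = -13

-13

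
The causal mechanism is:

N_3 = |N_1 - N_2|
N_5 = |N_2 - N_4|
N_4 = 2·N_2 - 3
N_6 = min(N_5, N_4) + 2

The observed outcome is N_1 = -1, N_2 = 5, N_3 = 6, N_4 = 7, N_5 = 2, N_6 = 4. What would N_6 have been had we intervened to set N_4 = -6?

-4

Under do(N_4=-6), the mechanism N_4 = 2·N_2 - 3 is discarded; N_4 is fixed at -6.
N_5 = |N_2 - N_4|  [with N_2=5, N_4=-6]  = 11
N_6 = min(N_5, N_4) + 2  [with N_5=11, N_4=-6]  = -4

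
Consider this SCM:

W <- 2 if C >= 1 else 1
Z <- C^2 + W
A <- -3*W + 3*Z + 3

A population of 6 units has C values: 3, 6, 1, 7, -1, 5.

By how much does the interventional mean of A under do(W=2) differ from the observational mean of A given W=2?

-11.5

Under do(W=2), W's equation is replaced by W=2 for every unit. Per-unit A: 30, 111, 6, 150, 6, 78. Mean = 63.5.
Conditioning on W=2 selects the 5 unit(s) with C ∈ {3, 6, 1, 7, 5}. Their A values: 30, 111, 6, 150, 78. Mean = 75.
Difference = 63.5 − 75 = -11.5.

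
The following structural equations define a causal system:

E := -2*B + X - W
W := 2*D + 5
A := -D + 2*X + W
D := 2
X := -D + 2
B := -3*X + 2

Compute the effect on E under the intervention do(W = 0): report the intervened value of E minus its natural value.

9

do(W=0) replaces the equation W := 2*D + 5 with the constant W = 0.
X = -D + 2  [with D=2]  = 0
B = -3*X + 2  [with X=0]  = 2
E = -2*B + X - W  [with B=2, X=0, W=0]  = -4
Without intervention: W = 2*D + 5  [with D=2]  = 9; X = -D + 2  [with D=2]  = 0; B = -3*X + 2  [with X=0]  = 2; E = -2*B + X - W  [with B=2, X=0, W=9]  = -13.
Change = -4 − (-13) = 9.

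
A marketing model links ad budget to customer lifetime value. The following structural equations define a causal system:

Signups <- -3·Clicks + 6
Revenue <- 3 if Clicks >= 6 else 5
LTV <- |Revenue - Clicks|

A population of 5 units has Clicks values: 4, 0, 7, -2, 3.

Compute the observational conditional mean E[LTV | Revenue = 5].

Conditioning on Revenue=5 selects the 4 unit(s) with Clicks ∈ {4, 0, -2, 3}. Their LTV values: 1, 5, 7, 2. Mean = 3.75.

3.75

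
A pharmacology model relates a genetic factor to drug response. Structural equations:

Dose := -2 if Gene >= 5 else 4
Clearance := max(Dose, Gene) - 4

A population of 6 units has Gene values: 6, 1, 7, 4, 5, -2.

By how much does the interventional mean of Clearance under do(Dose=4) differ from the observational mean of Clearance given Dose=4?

1

The intervention sets Dose=4 in all 6 units regardless of Gene. Recomputing Clearance per unit gives 2, 0, 3, 0, 1, 0; average 1.
E[Clearance|Dose=4] averages over only the 3 units with Dose=4 (Gene = 1, 4, -2): Clearance = 0, 0, 0, mean 0.
Difference = 1 − 0 = 1.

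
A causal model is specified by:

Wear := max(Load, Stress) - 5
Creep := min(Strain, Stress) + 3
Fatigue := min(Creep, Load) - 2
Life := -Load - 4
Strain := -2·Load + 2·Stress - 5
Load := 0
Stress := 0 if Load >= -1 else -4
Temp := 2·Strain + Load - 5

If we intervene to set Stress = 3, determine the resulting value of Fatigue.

Under do(Stress=3), the mechanism Stress := 0 if Load >= -1 else -4 is discarded; Stress is fixed at 3.
Strain = -2·Load + 2·Stress - 5  [with Load=0, Stress=3]  = 1
Creep = min(Strain, Stress) + 3  [with Strain=1, Stress=3]  = 4
Fatigue = min(Creep, Load) - 2  [with Creep=4, Load=0]  = -2

-2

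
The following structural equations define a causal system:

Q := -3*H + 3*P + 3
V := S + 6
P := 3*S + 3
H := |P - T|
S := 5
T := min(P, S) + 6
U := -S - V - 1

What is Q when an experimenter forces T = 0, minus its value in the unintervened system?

The intervention breaks the incoming arrows to T: T := min(P, S) + 6 no longer applies, and T = 0.
P = 3*S + 3  [with S=5]  = 18
H = |P - T|  [with P=18, T=0]  = 18
Q = -3*H + 3*P + 3  [with H=18, P=18]  = 3
Without intervention: P = 3*S + 3  [with S=5]  = 18; T = min(P, S) + 6  [with P=18, S=5]  = 11; H = |P - T|  [with P=18, T=11]  = 7; Q = -3*H + 3*P + 3  [with H=7, P=18]  = 36.
Change = 3 − 36 = -33.

-33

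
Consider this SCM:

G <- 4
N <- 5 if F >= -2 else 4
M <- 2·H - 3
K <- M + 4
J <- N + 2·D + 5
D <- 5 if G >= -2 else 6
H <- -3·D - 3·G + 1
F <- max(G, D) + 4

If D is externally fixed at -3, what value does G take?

Under do(D=-3), the mechanism D <- 5 if G >= -2 else 6 is discarded; D is fixed at -3.
G is not downstream of the intervention, so its value is determined by the original equations.

4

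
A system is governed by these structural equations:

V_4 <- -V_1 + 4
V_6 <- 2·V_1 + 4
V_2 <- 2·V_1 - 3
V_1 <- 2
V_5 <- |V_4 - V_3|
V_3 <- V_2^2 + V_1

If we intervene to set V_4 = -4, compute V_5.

7

Intervening sets V_4 = -4 and removes its equation (V_4 <- -V_1 + 4).
V_2 = 2·V_1 - 3  [with V_1=2]  = 1
V_3 = V_2^2 + V_1  [with V_2=1, V_1=2]  = 3
V_5 = |V_4 - V_3|  [with V_4=-4, V_3=3]  = 7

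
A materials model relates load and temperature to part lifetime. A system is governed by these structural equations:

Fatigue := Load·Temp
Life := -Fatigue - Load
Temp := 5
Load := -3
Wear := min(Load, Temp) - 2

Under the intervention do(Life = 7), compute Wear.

-5

do(Life=7) replaces the equation Life := -Fatigue - Load with the constant Life = 7.
Wear is not downstream of the intervention, so its value is determined by the original equations.
Wear = min(Load, Temp) - 2  [with Load=-3, Temp=5]  = -5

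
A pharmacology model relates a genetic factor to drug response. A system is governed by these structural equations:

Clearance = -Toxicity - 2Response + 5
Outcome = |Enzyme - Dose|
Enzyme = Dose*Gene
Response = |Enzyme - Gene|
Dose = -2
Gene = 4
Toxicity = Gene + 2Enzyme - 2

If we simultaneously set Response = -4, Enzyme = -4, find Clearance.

19

The joint intervention fixes Response = -4, Enzyme = -4, removing each variable's own equation.
Toxicity = Gene + 2Enzyme - 2  [with Gene=4, Enzyme=-4]  = -6
Clearance = -Toxicity - 2Response + 5  [with Toxicity=-6, Response=-4]  = 19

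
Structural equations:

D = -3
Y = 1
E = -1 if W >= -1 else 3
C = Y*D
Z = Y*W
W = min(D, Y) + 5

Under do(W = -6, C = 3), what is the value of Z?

-6

The joint intervention fixes W = -6, C = 3, removing each variable's own equation.
Z = Y*W  [with Y=1, W=-6]  = -6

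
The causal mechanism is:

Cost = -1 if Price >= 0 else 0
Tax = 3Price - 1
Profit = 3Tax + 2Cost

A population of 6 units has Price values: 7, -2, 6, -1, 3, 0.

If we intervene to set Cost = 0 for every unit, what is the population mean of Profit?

do(Cost=0) breaks Cost's dependence on Price. With Cost=0 fixed, Profit across the units is 60, -21, 51, -12, 24, -3, mean 16.5.

16.5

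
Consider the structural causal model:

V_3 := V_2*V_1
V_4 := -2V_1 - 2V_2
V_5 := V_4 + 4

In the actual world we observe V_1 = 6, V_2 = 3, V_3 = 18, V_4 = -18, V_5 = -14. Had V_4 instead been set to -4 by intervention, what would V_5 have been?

Intervening sets V_4 = -4 and removes its equation (V_4 := -2V_1 - 2V_2).
V_5 = V_4 + 4  [with V_4=-4]  = 0

0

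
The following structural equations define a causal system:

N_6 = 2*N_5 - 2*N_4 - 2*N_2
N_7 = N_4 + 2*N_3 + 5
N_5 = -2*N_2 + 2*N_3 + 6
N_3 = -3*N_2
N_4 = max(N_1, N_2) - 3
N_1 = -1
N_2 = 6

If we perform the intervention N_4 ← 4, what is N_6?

-104

Under do(N_4=4), the mechanism N_4 = max(N_1, N_2) - 3 is discarded; N_4 is fixed at 4.
N_3 = -3*N_2  [with N_2=6]  = -18
N_5 = -2*N_2 + 2*N_3 + 6  [with N_2=6, N_3=-18]  = -42
N_6 = 2*N_5 - 2*N_4 - 2*N_2  [with N_5=-42, N_4=4, N_2=6]  = -104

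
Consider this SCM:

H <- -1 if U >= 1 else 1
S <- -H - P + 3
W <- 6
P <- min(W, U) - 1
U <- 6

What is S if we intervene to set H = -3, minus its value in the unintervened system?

2

Intervening sets H = -3 and removes its equation (H <- -1 if U >= 1 else 1).
P = min(W, U) - 1  [with W=6, U=6]  = 5
S = -H - P + 3  [with H=-3, P=5]  = 1
Without intervention: P = min(W, U) - 1  [with W=6, U=6]  = 5; H = -1 if U >= 1 else 1  [with U=6]  = -1; S = -H - P + 3  [with H=-1, P=5]  = -1.
Change = 1 − (-1) = 2.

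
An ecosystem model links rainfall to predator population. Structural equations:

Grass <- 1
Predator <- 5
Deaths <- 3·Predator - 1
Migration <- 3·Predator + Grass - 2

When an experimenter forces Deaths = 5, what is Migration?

The intervention breaks the incoming arrows to Deaths: Deaths <- 3·Predator - 1 no longer applies, and Deaths = 5.
Migration is not downstream of the intervention, so its value is determined by the original equations.
Migration = 3·Predator + Grass - 2  [with Predator=5, Grass=1]  = 14

14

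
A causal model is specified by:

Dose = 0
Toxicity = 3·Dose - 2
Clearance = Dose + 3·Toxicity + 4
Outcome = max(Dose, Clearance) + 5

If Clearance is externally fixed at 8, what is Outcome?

The intervention breaks the incoming arrows to Clearance: Clearance = Dose + 3·Toxicity + 4 no longer applies, and Clearance = 8.
Outcome = max(Dose, Clearance) + 5  [with Dose=0, Clearance=8]  = 13

13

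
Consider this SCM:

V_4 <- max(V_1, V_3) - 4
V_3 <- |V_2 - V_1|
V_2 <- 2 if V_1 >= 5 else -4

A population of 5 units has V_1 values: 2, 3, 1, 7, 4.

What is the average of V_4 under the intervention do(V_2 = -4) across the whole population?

Under do(V_2=-4), V_2's equation is replaced by V_2=-4 for every unit. Per-unit V_4: 2, 3, 1, 7, 4. Mean = 3.4.

3.4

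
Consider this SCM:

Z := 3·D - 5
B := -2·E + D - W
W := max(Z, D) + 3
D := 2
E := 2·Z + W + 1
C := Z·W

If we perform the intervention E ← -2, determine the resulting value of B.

Intervening sets E = -2 and removes its equation (E := 2·Z + W + 1).
Z = 3·D - 5  [with D=2]  = 1
W = max(Z, D) + 3  [with Z=1, D=2]  = 5
B = -2·E + D - W  [with E=-2, D=2, W=5]  = 1

1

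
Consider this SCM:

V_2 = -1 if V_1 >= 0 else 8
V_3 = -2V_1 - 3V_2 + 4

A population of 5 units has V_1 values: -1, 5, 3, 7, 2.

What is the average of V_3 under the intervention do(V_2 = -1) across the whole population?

0.6

Every unit gets V_2=-1 under the intervention. V_3 values become 9, -3, 1, -7, 3; E[V_3|do(V_2=-1)] = 0.6.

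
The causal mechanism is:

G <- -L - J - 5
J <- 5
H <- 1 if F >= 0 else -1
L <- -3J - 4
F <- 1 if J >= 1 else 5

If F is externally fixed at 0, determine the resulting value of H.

1

do(F=0) replaces the equation F <- 1 if J >= 1 else 5 with the constant F = 0.
H = 1 if F >= 0 else -1  [with F=0]  = 1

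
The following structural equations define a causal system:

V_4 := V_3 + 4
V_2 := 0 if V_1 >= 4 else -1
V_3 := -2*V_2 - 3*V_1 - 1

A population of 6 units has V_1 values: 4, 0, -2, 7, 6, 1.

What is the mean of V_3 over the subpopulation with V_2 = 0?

E[V_3|V_2=0] averages over only the 3 units with V_2=0 (V_1 = 4, 7, 6): V_3 = -13, -22, -19, mean -18.

-18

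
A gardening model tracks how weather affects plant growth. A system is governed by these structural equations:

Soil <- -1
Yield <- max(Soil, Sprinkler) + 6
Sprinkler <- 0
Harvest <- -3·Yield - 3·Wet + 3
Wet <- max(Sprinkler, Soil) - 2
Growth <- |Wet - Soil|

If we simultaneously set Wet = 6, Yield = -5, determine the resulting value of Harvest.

Setting Wet = 6, Yield = -5 by intervention discards those variables' equations.
Harvest = -3·Yield - 3·Wet + 3  [with Yield=-5, Wet=6]  = 0

0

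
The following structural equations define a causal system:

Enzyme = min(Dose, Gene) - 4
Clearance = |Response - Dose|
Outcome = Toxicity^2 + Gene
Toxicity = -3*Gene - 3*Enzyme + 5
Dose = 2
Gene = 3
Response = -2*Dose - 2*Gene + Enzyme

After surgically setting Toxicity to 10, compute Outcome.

Under do(Toxicity=10), the mechanism Toxicity = -3*Gene - 3*Enzyme + 5 is discarded; Toxicity is fixed at 10.
Outcome = Toxicity^2 + Gene  [with Toxicity=10, Gene=3]  = 103

103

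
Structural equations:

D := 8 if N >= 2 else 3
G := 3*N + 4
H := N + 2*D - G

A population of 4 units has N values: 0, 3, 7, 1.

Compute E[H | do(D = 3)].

do(D=3) breaks D's dependence on N. With D=3 fixed, H across the units is 2, -4, -12, 0, mean -3.5.

-3.5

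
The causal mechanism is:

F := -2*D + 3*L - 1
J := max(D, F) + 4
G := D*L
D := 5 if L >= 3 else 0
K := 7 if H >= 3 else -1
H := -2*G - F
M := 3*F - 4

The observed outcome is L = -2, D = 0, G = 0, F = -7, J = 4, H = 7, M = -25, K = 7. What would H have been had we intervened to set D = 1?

Under do(D=1), the mechanism D := 5 if L >= 3 else 0 is discarded; D is fixed at 1.
G = D*L  [with D=1, L=-2]  = -2
F = -2*D + 3*L - 1  [with D=1, L=-2]  = -9
H = -2*G - F  [with G=-2, F=-9]  = 13

13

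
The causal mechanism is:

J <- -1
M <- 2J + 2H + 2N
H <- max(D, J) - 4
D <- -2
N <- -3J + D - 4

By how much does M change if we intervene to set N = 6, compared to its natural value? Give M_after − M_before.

Intervening sets N = 6 and removes its equation (N <- -3J + D - 4).
H = max(D, J) - 4  [with D=-2, J=-1]  = -5
M = 2J + 2H + 2N  [with J=-1, H=-5, N=6]  = 0
Without intervention: H = max(D, J) - 4  [with D=-2, J=-1]  = -5; N = -3J + D - 4  [with J=-1, D=-2]  = -3; M = 2J + 2H + 2N  [with J=-1, H=-5, N=-3]  = -18.
Change = 0 − (-18) = 18.

18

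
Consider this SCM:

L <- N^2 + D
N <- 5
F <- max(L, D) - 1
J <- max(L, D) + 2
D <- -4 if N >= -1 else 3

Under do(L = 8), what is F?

The intervention breaks the incoming arrows to L: L <- N^2 + D no longer applies, and L = 8.
D = -4 if N >= -1 else 3  [with N=5]  = -4
F = max(L, D) - 1  [with L=8, D=-4]  = 7

7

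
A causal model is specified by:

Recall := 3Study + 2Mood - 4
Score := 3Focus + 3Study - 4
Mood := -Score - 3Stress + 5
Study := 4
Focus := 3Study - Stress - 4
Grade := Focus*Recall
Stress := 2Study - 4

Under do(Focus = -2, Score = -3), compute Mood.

-4

Setting Focus = -2, Score = -3 by intervention discards those variables' equations.
Stress = 2Study - 4  [with Study=4]  = 4
Mood = -Score - 3Stress + 5  [with Score=-3, Stress=4]  = -4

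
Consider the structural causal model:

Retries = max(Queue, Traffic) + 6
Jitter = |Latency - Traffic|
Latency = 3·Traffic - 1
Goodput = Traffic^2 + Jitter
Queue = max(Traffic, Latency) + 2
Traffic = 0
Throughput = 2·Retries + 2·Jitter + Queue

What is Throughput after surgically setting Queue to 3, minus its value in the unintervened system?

3

The intervention breaks the incoming arrows to Queue: Queue = max(Traffic, Latency) + 2 no longer applies, and Queue = 3.
Latency = 3·Traffic - 1  [with Traffic=0]  = -1
Retries = max(Queue, Traffic) + 6  [with Queue=3, Traffic=0]  = 9
Jitter = |Latency - Traffic|  [with Latency=-1, Traffic=0]  = 1
Throughput = 2·Retries + 2·Jitter + Queue  [with Retries=9, Jitter=1, Queue=3]  = 23
Without intervention: Latency = 3·Traffic - 1  [with Traffic=0]  = -1; Queue = max(Traffic, Latency) + 2  [with Traffic=0, Latency=-1]  = 2; Retries = max(Queue, Traffic) + 6  [with Queue=2, Traffic=0]  = 8; Jitter = |Latency - Traffic|  [with Latency=-1, Traffic=0]  = 1; Throughput = 2·Retries + 2·Jitter + Queue  [with Retries=8, Jitter=1, Queue=2]  = 20.
Change = 23 − 20 = 3.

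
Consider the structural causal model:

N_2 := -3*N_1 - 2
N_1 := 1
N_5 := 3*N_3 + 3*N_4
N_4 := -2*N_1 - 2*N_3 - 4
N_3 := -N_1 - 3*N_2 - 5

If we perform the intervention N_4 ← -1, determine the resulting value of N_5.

24

Intervening sets N_4 = -1 and removes its equation (N_4 := -2*N_1 - 2*N_3 - 4).
N_2 = -3*N_1 - 2  [with N_1=1]  = -5
N_3 = -N_1 - 3*N_2 - 5  [with N_1=1, N_2=-5]  = 9
N_5 = 3*N_3 + 3*N_4  [with N_3=9, N_4=-1]  = 24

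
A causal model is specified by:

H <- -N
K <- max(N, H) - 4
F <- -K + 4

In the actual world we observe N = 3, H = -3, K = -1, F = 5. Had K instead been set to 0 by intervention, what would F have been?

The intervention breaks the incoming arrows to K: K <- max(N, H) - 4 no longer applies, and K = 0.
F = -K + 4  [with K=0]  = 4

4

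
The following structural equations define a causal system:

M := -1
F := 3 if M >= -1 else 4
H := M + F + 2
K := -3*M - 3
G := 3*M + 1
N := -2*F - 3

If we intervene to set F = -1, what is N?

-1

Under do(F=-1), the mechanism F := 3 if M >= -1 else 4 is discarded; F is fixed at -1.
N = -2*F - 3  [with F=-1]  = -1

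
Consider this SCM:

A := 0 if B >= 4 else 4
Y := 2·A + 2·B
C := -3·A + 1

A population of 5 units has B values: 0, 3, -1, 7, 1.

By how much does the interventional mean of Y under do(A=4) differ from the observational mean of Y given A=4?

Under do(A=4), A's equation is replaced by A=4 for every unit. Per-unit Y: 8, 14, 6, 22, 10. Mean = 12.
E[Y|A=4] averages over only the 4 units with A=4 (B = 0, 3, -1, 1): Y = 8, 14, 6, 10, mean 9.5.
Difference = 12 − 9.5 = 2.5.

2.5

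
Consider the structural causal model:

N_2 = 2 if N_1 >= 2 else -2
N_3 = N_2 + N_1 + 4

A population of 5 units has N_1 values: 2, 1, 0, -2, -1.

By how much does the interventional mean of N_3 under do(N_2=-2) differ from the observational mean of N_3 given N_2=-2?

Under do(N_2=-2), N_2's equation is replaced by N_2=-2 for every unit. Per-unit N_3: 4, 3, 2, 0, 1. Mean = 2.
Observing N_2=-2 restricts to units where N_2's equation naturally yields -2: N_1 ∈ {1, 0, -2, -1}. In that subpopulation N_3 = 3, 2, 0, 1, mean 1.5.
Difference = 2 − 1.5 = 0.5.

0.5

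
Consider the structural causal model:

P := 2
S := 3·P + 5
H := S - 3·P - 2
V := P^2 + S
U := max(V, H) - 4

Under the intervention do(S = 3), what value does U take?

do(S=3) replaces the equation S := 3·P + 5 with the constant S = 3.
H = S - 3·P - 2  [with S=3, P=2]  = -5
V = P^2 + S  [with P=2, S=3]  = 7
U = max(V, H) - 4  [with V=7, H=-5]  = 3

3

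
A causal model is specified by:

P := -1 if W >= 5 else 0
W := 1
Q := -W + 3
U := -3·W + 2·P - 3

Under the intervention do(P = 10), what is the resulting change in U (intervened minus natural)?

20

The intervention breaks the incoming arrows to P: P := -1 if W >= 5 else 0 no longer applies, and P = 10.
U = -3·W + 2·P - 3  [with W=1, P=10]  = 14
Without intervention: P = -1 if W >= 5 else 0  [with W=1]  = 0; U = -3·W + 2·P - 3  [with W=1, P=0]  = -6.
Change = 14 − (-6) = 20.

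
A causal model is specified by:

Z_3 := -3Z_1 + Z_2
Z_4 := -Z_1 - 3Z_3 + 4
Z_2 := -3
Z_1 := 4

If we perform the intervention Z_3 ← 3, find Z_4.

-9

The intervention breaks the incoming arrows to Z_3: Z_3 := -3Z_1 + Z_2 no longer applies, and Z_3 = 3.
Z_4 = -Z_1 - 3Z_3 + 4  [with Z_1=4, Z_3=3]  = -9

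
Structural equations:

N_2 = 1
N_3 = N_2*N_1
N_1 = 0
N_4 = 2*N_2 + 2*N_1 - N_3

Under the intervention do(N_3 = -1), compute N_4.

The intervention breaks the incoming arrows to N_3: N_3 = N_2*N_1 no longer applies, and N_3 = -1.
N_4 = 2*N_2 + 2*N_1 - N_3  [with N_2=1, N_1=0, N_3=-1]  = 3

3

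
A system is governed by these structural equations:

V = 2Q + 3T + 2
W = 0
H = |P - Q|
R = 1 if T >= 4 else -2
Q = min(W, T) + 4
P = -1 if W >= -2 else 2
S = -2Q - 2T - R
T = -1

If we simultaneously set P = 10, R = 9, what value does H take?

Setting P = 10, R = 9 by intervention discards those variables' equations.
Q = min(W, T) + 4  [with W=0, T=-1]  = 3
H = |P - Q|  [with P=10, Q=3]  = 7

7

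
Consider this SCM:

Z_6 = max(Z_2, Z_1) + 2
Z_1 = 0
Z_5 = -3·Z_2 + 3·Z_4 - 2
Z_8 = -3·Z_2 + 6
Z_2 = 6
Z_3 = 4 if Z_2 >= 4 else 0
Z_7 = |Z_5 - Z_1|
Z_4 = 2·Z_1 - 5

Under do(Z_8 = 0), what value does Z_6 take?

The intervention breaks the incoming arrows to Z_8: Z_8 = -3·Z_2 + 6 no longer applies, and Z_8 = 0.
Z_6 is not downstream of the intervention, so its value is determined by the original equations.
Z_6 = max(Z_2, Z_1) + 2  [with Z_2=6, Z_1=0]  = 8

8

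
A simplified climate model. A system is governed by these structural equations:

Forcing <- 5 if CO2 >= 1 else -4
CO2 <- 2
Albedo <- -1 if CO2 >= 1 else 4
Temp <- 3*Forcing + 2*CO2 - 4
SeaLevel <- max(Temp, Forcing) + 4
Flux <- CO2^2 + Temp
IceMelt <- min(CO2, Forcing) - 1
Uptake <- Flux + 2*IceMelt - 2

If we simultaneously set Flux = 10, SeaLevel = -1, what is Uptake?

10

Under do(Flux = 10, SeaLevel = -1), each intervened variable's structural equation is replaced by its fixed value.
Forcing = 5 if CO2 >= 1 else -4  [with CO2=2]  = 5
IceMelt = min(CO2, Forcing) - 1  [with CO2=2, Forcing=5]  = 1
Uptake = Flux + 2*IceMelt - 2  [with Flux=10, IceMelt=1]  = 10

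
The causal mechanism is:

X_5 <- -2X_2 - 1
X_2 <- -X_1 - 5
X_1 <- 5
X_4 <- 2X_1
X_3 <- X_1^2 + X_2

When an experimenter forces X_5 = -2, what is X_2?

Under do(X_5=-2), the mechanism X_5 <- -2X_2 - 1 is discarded; X_5 is fixed at -2.
No directed path runs from X_5 to X_2, so X_2 keeps its natural value.
X_2 = -X_1 - 5  [with X_1=5]  = -10

-10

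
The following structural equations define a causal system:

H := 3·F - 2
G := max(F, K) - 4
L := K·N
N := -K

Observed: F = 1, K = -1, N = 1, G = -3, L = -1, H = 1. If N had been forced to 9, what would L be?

do(N=9) replaces the equation N := -K with the constant N = 9.
L = K·N  [with K=-1, N=9]  = -9

-9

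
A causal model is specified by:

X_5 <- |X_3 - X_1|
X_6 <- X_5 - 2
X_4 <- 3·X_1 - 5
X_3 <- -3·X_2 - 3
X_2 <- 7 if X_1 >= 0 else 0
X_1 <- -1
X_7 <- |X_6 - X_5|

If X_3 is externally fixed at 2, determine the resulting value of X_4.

-8

The intervention breaks the incoming arrows to X_3: X_3 <- -3·X_2 - 3 no longer applies, and X_3 = 2.
X_4 is not downstream of the intervention, so its value is determined by the original equations.
X_4 = 3·X_1 - 5  [with X_1=-1]  = -8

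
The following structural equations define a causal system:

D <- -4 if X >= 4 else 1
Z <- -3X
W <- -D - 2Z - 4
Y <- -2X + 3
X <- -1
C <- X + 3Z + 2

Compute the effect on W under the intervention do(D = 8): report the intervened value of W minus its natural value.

-7

do(D=8) replaces the equation D <- -4 if X >= 4 else 1 with the constant D = 8.
Z = -3X  [with X=-1]  = 3
W = -D - 2Z - 4  [with D=8, Z=3]  = -18
Without intervention: D = -4 if X >= 4 else 1  [with X=-1]  = 1; Z = -3X  [with X=-1]  = 3; W = -D - 2Z - 4  [with D=1, Z=3]  = -11.
Change = -18 − (-11) = -7.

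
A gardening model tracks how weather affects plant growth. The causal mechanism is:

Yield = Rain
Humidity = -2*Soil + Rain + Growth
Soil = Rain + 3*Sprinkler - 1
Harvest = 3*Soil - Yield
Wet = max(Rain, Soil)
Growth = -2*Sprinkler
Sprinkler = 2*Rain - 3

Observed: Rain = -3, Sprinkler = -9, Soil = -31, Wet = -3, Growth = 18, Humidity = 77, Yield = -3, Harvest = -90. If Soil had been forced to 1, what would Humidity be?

13

The intervention breaks the incoming arrows to Soil: Soil = Rain + 3*Sprinkler - 1 no longer applies, and Soil = 1.
Sprinkler = 2*Rain - 3  [with Rain=-3]  = -9
Growth = -2*Sprinkler  [with Sprinkler=-9]  = 18
Humidity = -2*Soil + Rain + Growth  [with Soil=1, Rain=-3, Growth=18]  = 13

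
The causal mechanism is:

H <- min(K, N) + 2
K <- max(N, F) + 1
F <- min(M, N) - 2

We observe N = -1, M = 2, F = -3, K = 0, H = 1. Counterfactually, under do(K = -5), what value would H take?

-3

Intervening sets K = -5 and removes its equation (K <- max(N, F) + 1).
H = min(K, N) + 2  [with K=-5, N=-1]  = -3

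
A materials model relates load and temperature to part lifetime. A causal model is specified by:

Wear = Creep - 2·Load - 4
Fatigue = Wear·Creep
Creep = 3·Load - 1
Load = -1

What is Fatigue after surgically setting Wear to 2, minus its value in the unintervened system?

-32

The intervention breaks the incoming arrows to Wear: Wear = Creep - 2·Load - 4 no longer applies, and Wear = 2.
Creep = 3·Load - 1  [with Load=-1]  = -4
Fatigue = Wear·Creep  [with Wear=2, Creep=-4]  = -8
Without intervention: Creep = 3·Load - 1  [with Load=-1]  = -4; Wear = Creep - 2·Load - 4  [with Creep=-4, Load=-1]  = -6; Fatigue = Wear·Creep  [with Wear=-6, Creep=-4]  = 24.
Change = -8 − 24 = -32.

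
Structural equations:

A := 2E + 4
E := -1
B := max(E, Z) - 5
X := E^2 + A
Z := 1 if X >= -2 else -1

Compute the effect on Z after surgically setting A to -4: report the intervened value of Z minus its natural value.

-2

Under do(A=-4), the mechanism A := 2E + 4 is discarded; A is fixed at -4.
X = E^2 + A  [with E=-1, A=-4]  = -3
Z = 1 if X >= -2 else -1  [with X=-3]  = -1
Without intervention: A = 2E + 4  [with E=-1]  = 2; X = E^2 + A  [with E=-1, A=2]  = 3; Z = 1 if X >= -2 else -1  [with X=3]  = 1.
Change = -1 − 1 = -2.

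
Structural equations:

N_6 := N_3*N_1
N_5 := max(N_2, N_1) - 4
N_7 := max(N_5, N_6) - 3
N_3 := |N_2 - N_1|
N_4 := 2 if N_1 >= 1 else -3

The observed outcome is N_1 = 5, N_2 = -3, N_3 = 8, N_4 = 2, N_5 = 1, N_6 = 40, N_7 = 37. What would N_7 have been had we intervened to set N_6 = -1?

-2

Intervening sets N_6 = -1 and removes its equation (N_6 := N_3*N_1).
N_5 = max(N_2, N_1) - 4  [with N_2=-3, N_1=5]  = 1
N_7 = max(N_5, N_6) - 3  [with N_5=1, N_6=-1]  = -2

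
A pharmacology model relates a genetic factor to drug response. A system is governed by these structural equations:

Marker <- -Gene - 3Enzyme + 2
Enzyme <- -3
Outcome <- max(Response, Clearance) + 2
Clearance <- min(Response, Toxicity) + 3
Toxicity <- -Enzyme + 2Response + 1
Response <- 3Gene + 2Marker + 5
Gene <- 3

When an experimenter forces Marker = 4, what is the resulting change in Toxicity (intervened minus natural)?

-16

do(Marker=4) replaces the equation Marker <- -Gene - 3Enzyme + 2 with the constant Marker = 4.
Response = 3Gene + 2Marker + 5  [with Gene=3, Marker=4]  = 22
Toxicity = -Enzyme + 2Response + 1  [with Enzyme=-3, Response=22]  = 48
Without intervention: Marker = -Gene - 3Enzyme + 2  [with Gene=3, Enzyme=-3]  = 8; Response = 3Gene + 2Marker + 5  [with Gene=3, Marker=8]  = 30; Toxicity = -Enzyme + 2Response + 1  [with Enzyme=-3, Response=30]  = 64.
Change = 48 − 64 = -16.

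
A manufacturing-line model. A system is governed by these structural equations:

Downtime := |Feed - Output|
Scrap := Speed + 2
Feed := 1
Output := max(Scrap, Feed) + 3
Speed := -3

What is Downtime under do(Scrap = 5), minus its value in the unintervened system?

4

do(Scrap=5) replaces the equation Scrap := Speed + 2 with the constant Scrap = 5.
Output = max(Scrap, Feed) + 3  [with Scrap=5, Feed=1]  = 8
Downtime = |Feed - Output|  [with Feed=1, Output=8]  = 7
Without intervention: Scrap = Speed + 2  [with Speed=-3]  = -1; Output = max(Scrap, Feed) + 3  [with Scrap=-1, Feed=1]  = 4; Downtime = |Feed - Output|  [with Feed=1, Output=4]  = 3.
Change = 7 − 3 = 4.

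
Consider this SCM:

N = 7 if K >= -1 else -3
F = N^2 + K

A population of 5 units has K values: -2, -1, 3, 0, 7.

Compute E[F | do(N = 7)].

50.4

The intervention sets N=7 in all 5 units regardless of K. Recomputing F per unit gives 47, 48, 52, 49, 56; average 50.4.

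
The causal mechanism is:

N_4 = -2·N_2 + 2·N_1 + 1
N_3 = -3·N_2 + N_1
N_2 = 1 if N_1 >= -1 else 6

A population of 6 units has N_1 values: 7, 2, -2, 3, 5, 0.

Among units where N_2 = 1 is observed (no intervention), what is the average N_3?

Observing N_2=1 restricts to units where N_2's equation naturally yields 1: N_1 ∈ {7, 2, 3, 5, 0}. In that subpopulation N_3 = 4, -1, 0, 2, -3, mean 0.4.

0.4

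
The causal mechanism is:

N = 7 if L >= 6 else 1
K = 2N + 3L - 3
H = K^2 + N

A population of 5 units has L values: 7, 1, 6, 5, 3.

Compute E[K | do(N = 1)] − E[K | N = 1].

4.2

Every unit gets N=1 under the intervention. K values become 20, 2, 17, 14, 8; E[K|do(N=1)] = 12.2.
Conditioning on N=1 selects the 3 unit(s) with L ∈ {1, 5, 3}. Their K values: 2, 14, 8. Mean = 8.
Difference = 12.2 − 8 = 4.2.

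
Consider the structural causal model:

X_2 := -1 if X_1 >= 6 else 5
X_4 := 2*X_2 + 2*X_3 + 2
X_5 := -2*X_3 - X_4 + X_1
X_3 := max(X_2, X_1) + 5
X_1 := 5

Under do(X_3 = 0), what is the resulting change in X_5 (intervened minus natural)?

40

do(X_3=0) replaces the equation X_3 := max(X_2, X_1) + 5 with the constant X_3 = 0.
X_2 = -1 if X_1 >= 6 else 5  [with X_1=5]  = 5
X_4 = 2*X_2 + 2*X_3 + 2  [with X_2=5, X_3=0]  = 12
X_5 = -2*X_3 - X_4 + X_1  [with X_3=0, X_4=12, X_1=5]  = -7
Without intervention: X_2 = -1 if X_1 >= 6 else 5  [with X_1=5]  = 5; X_3 = max(X_2, X_1) + 5  [with X_2=5, X_1=5]  = 10; X_4 = 2*X_2 + 2*X_3 + 2  [with X_2=5, X_3=10]  = 32; X_5 = -2*X_3 - X_4 + X_1  [with X_3=10, X_4=32, X_1=5]  = -47.
Change = -7 − (-47) = 40.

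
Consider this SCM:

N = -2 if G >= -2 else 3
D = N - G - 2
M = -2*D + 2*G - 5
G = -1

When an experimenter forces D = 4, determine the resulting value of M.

-15

The intervention breaks the incoming arrows to D: D = N - G - 2 no longer applies, and D = 4.
M = -2*D + 2*G - 5  [with D=4, G=-1]  = -15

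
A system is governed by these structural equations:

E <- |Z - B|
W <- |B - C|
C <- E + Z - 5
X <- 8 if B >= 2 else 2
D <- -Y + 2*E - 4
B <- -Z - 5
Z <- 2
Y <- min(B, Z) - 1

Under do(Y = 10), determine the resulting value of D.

4

The intervention breaks the incoming arrows to Y: Y <- min(B, Z) - 1 no longer applies, and Y = 10.
B = -Z - 5  [with Z=2]  = -7
E = |Z - B|  [with Z=2, B=-7]  = 9
D = -Y + 2*E - 4  [with Y=10, E=9]  = 4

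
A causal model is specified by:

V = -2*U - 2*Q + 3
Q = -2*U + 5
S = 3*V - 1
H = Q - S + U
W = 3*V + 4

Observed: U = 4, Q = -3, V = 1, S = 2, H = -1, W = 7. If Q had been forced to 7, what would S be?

Under do(Q=7), the mechanism Q = -2*U + 5 is discarded; Q is fixed at 7.
V = -2*U - 2*Q + 3  [with U=4, Q=7]  = -19
S = 3*V - 1  [with V=-19]  = -58

-58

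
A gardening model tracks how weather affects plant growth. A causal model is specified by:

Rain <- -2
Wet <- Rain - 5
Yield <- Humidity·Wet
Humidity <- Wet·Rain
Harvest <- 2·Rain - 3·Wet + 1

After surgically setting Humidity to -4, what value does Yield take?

28

The intervention breaks the incoming arrows to Humidity: Humidity <- Wet·Rain no longer applies, and Humidity = -4.
Wet = Rain - 5  [with Rain=-2]  = -7
Yield = Humidity·Wet  [with Humidity=-4, Wet=-7]  = 28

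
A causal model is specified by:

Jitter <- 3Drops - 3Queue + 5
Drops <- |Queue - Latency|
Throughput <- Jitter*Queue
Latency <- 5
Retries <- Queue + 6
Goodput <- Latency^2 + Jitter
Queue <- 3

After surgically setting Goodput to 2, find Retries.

9

Under do(Goodput=2), the mechanism Goodput <- Latency^2 + Jitter is discarded; Goodput is fixed at 2.
Since Retries is not a descendant of the intervened variable, it is unaffected.
Retries = Queue + 6  [with Queue=3]  = 9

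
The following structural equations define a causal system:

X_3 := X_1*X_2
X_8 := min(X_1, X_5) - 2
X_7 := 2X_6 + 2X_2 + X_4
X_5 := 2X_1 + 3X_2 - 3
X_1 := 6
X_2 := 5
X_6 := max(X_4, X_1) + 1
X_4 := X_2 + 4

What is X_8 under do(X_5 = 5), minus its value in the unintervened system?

do(X_5=5) replaces the equation X_5 := 2X_1 + 3X_2 - 3 with the constant X_5 = 5.
X_8 = min(X_1, X_5) - 2  [with X_1=6, X_5=5]  = 3
Without intervention: X_5 = 2X_1 + 3X_2 - 3  [with X_1=6, X_2=5]  = 24; X_8 = min(X_1, X_5) - 2  [with X_1=6, X_5=24]  = 4.
Change = 3 − 4 = -1.

-1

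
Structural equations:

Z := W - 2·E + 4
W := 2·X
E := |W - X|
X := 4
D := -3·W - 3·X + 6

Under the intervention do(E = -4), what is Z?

Intervening sets E = -4 and removes its equation (E := |W - X|).
W = 2·X  [with X=4]  = 8
Z = W - 2·E + 4  [with W=8, E=-4]  = 20

20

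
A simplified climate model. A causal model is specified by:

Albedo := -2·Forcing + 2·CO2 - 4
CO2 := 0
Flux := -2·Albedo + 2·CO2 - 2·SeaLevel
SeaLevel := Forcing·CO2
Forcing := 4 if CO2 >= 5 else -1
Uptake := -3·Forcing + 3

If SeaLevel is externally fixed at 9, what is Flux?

-14

Intervening sets SeaLevel = 9 and removes its equation (SeaLevel := Forcing·CO2).
Forcing = 4 if CO2 >= 5 else -1  [with CO2=0]  = -1
Albedo = -2·Forcing + 2·CO2 - 4  [with Forcing=-1, CO2=0]  = -2
Flux = -2·Albedo + 2·CO2 - 2·SeaLevel  [with Albedo=-2, CO2=0, SeaLevel=9]  = -14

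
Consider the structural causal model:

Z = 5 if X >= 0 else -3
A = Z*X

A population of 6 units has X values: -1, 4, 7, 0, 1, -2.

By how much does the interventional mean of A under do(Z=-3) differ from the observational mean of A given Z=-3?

Under do(Z=-3), Z's equation is replaced by Z=-3 for every unit. Per-unit A: 3, -12, -21, 0, -3, 6. Mean = -4.5.
E[A|Z=-3] averages over only the 2 units with Z=-3 (X = -1, -2): A = 3, 6, mean 4.5.
Difference = -4.5 − 4.5 = -9.

-9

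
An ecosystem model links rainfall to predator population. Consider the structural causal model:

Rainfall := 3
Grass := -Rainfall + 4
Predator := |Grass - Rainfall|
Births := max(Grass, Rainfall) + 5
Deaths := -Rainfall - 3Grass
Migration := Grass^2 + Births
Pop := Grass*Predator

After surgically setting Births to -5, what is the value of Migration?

-4

Under do(Births=-5), the mechanism Births := max(Grass, Rainfall) + 5 is discarded; Births is fixed at -5.
Grass = -Rainfall + 4  [with Rainfall=3]  = 1
Migration = Grass^2 + Births  [with Grass=1, Births=-5]  = -4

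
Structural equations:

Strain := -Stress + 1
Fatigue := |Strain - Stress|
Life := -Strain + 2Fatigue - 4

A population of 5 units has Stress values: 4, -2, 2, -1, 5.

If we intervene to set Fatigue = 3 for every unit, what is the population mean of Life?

2.6

The intervention sets Fatigue=3 in all 5 units regardless of Stress. Recomputing Life per unit gives 5, -1, 3, 0, 6; average 2.6.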